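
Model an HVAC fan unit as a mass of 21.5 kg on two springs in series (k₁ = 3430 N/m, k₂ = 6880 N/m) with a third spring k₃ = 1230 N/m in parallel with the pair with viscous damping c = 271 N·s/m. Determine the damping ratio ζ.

0.493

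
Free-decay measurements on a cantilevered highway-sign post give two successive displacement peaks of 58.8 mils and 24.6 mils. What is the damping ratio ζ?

Logarithmic decrement δ = (1/n)·ln(x₀/x_n) = (1/1)·ln(58.8/24.6) = (1/1)·ln(2.390) = 0.8714.
ζ = δ/√(4π² + δ²) = 0.8714/√(39.48 + 0.759) = 0.8714/6.343 = 0.1374.

0.137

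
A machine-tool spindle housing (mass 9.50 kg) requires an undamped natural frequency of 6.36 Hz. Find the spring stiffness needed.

15200 N/m

ω_n = 2πf_n = 2π × 6.36 = 39.96 rad/s.
k = m·ω_n² = 9.50 × 39.96² = 9.50 × 1597 = 15170 N/m.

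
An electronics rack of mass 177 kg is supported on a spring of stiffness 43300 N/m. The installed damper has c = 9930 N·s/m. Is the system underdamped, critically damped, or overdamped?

overdamped

c_c = 2√(k·m) = 5537 N·s/m; ζ = c/c_c = 9930/5537 = 1.79.
Since ζ > 1 the system is overdamped.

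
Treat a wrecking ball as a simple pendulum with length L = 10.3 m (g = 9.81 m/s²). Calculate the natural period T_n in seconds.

For a simple pendulum ω_n = √(g/L) = √(9.81/10.3) = √0.9524 = 0.9759 rad/s.
T_n = 2π/ω_n = 6.283/0.9759 = 6.438 s.

6.44 s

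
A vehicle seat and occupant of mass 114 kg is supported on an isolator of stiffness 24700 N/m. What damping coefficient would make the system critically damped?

3360 N·s/m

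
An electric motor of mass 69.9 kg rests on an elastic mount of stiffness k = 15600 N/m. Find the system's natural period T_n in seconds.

0.421 s

ω_n = √(k/m) = √(15600/69.9) = √223.2 = 14.94 rad/s.
T_n = 2π/ω_n = 6.283/14.94 = 0.4206 s.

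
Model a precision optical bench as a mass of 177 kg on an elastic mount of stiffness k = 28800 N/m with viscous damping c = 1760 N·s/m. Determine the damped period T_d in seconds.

ω_n = √(k/m) = √(28800/177) = 12.76 rad/s.
Critical damping c_c = 2√(k·m) = 2√(28800 × 177) = 4516 N·s/m, so ζ = c/c_c = 1760/4516 = 0.3898.
ω_d = ω_n√(1 − ζ²) = 12.76 × √(1 − 0.152) = 11.75 rad/s.
T_d = 2π/ω_d = 0.5349 s.

0.535 s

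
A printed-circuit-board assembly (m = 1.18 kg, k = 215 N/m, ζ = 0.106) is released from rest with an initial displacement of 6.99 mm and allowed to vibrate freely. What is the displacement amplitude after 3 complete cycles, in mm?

Logarithmic decrement δ = 2πζ/√(1 − ζ²) = 2π × 0.1060/√(1 − 0.0112) = 0.6698.
After n cycles, x_n/x₀ = e^(−nδ), so x_3 = 6.99 × e^(−3 × 0.6698) = 6.99 × 0.1341 = 0.9372 mm.

0.937 mm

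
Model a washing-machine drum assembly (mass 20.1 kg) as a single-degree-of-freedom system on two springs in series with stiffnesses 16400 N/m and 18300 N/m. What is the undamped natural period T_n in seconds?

0.303 s

Series springs: 1/k_eq = 1/16400 + 1/18300 = 0.0001156, so k_eq = 8649 N/m.
ω_n = √(k_eq/m) = √(8649/20.1) = √430.3 = 20.74 rad/s.
T_n = 2π/ω_n = 6.283/20.74 = 0.3029 s.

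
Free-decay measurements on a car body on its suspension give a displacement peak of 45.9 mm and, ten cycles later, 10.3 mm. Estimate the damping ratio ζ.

Logarithmic decrement δ = (1/n)·ln(x₀/x_n) = (1/10)·ln(45.9/10.3) = (1/10)·ln(4.456) = 0.1494.
ζ = δ/√(4π² + δ²) = 0.1494/√(39.48 + 0.0223) = 0.1494/6.285 = 0.02378.

0.0238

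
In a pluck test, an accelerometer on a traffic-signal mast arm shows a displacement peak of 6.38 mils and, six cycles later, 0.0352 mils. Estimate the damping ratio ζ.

Logarithmic decrement δ = (1/n)·ln(x₀/x_n) = (1/6)·ln(6.38/0.0352) = (1/6)·ln(181.2) = 0.8666.
ζ = δ/√(4π² + δ²) = 0.8666/√(39.48 + 0.751) = 0.8666/6.343 = 0.1366.

0.137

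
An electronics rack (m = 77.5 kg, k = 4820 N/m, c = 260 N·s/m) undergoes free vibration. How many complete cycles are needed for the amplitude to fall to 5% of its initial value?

ζ = c/(2√(km)) = 260/(2√(4820 × 77.5)) = 260/1222 = 0.2127.
Logarithmic decrement δ = 2πζ/√(1 − ζ²) = 2π × 0.2127/√(1 − 0.0452) = 1.368.
x_n/x₀ = e^(−nδ) ≤ 0.05; take ln: n ≥ ln(1/0.05)/δ = 2.996/1.368 = 2.190.
So 3 complete cycles are required.

3 cycles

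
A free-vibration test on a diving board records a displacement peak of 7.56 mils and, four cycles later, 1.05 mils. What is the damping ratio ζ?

0.0783

Logarithmic decrement δ = (1/n)·ln(x₀/x_n) = (1/4)·ln(7.56/1.05) = (1/4)·ln(7.200) = 0.4935.
ζ = δ/√(4π² + δ²) = 0.4935/√(39.48 + 0.244) = 0.4935/6.303 = 0.07831.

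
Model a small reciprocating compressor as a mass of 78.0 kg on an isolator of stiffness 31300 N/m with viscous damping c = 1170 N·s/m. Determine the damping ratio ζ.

0.374

ω_n = √(k/m) = √(31300/78.0) = 20.03 rad/s.
Critical damping c_c = 2√(k·m) = 2√(31300 × 78.0) = 3125 N·s/m, so ζ = c/c_c = 1170/3125 = 0.3744.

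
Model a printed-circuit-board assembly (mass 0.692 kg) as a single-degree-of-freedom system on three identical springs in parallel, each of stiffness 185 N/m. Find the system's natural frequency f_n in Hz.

Parallel springs add: k_eq = 3 × 185 = 555.0 N/m.
ω_n = √(k_eq/m) = √(555.0/0.692) = √802.0 = 28.32 rad/s.
f_n = ω_n/(2π) = 28.32/6.283 = 4.507 Hz.

4.51 Hz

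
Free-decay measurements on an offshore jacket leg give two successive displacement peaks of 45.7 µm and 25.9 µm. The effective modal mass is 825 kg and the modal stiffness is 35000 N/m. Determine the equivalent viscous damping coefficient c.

Logarithmic decrement δ = (1/n)·ln(x₀/x_n) = (1/1)·ln(45.7/25.9) = (1/1)·ln(1.764) = 0.5679.
ζ = δ/√(4π² + δ²) = 0.5679/√(39.48 + 0.322) = 0.5679/6.309 = 0.09001.
c = ζ · 2√(km) = 0.09001 × 2√(35000 × 825) = 0.09001 × 10750 = 967.3 N·s/m.

967 N·s/m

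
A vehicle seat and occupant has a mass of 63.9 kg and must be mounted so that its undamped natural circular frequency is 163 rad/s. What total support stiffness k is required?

1700000 N/m

k = m·ω_n² = 63.9 × 163.0² = 63.9 × 26570 = 1698000 N/m.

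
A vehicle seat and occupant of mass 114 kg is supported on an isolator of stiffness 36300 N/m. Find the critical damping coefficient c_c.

c_c = 2√(k·m) = 2√(36300 × 114) = 2 × 2034 = 4069 N·s/m.

4070 N·s/m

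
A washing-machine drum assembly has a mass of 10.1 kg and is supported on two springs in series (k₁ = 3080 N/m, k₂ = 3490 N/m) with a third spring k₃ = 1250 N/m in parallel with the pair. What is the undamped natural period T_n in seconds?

Series pair: k_s = k₁k₂/(k₁+k₂) = (3080)(3490)/(3080 + 3490) = 1636 N/m. In parallel with k₃: k_eq = 1636 + 1250 = 2886 N/m.
ω_n = √(k_eq/m) = √(2886/10.1) = √285.8 = 16.90 rad/s.
T_n = 2π/ω_n = 6.283/16.90 = 0.3717 s.

0.372 s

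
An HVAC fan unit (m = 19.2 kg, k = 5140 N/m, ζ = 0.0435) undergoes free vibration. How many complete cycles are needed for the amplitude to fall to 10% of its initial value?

9 cycles

Logarithmic decrement δ = 2πζ/√(1 − ζ²) = 2π × 0.04350/√(1 − 0.00189) = 0.2736.
x_n/x₀ = e^(−nδ) ≤ 0.1; take ln: n ≥ ln(1/0.1)/δ = 2.303/0.2736 = 8.417.
So 9 complete cycles are required.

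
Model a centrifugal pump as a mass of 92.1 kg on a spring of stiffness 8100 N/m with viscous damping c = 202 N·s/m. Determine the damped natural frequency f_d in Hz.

ω_n = √(k/m) = √(8100/92.1) = 9.378 rad/s.
Critical damping c_c = 2√(k·m) = 2√(8100 × 92.1) = 1727 N·s/m, so ζ = c/c_c = 202/1727 = 0.1169.
ω_d = ω_n√(1 − ζ²) = 9.378 × √(1 − 0.0137) = 9.314 rad/s.
f_d = ω_d/(2π) = 1.482 Hz.

1.48 Hz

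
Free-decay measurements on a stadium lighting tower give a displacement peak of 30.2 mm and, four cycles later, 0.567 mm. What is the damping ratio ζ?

Logarithmic decrement δ = (1/n)·ln(x₀/x_n) = (1/4)·ln(30.2/0.567) = (1/4)·ln(53.26) = 0.9938.
ζ = δ/√(4π² + δ²) = 0.9938/√(39.48 + 0.988) = 0.9938/6.361 = 0.1562.

0.156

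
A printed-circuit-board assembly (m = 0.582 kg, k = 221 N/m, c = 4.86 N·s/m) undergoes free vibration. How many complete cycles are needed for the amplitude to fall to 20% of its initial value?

2 cycles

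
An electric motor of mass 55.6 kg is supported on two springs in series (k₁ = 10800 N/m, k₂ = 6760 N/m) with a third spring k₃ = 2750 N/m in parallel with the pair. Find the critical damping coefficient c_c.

1240 N·s/m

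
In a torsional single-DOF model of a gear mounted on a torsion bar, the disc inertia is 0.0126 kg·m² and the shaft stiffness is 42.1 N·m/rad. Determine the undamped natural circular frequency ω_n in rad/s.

ω_n = √(k_t/J) = √(42.1/0.0126) = √3341 = 57.80 rad/s.

57.8 rad/s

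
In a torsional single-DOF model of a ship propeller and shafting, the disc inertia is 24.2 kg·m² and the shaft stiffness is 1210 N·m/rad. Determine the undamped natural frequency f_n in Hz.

1.13 Hz

ω_n = √(k_t/J) = √(1210/24.2) = √50.00 = 7.071 rad/s.
f_n = ω_n/(2π) = 7.071/6.283 = 1.125 Hz.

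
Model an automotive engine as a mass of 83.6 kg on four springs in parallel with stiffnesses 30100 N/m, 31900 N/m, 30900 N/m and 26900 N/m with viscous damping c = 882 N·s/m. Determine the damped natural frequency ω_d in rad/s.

Parallel springs add: k_eq = 30100 + 31900 + 30900 + 26900 = 119800 N/m.
ω_n = √(k_eq/m) = √(119800/83.6) = 37.86 rad/s.
Critical damping c_c = 2√(k_eq·m) = 2√(119800 × 83.6) = 6329 N·s/m, so ζ = c/c_c = 882/6329 = 0.1394.
ω_d = ω_n√(1 − ζ²) = 37.86 × √(1 − 0.0194) = 37.49 rad/s.

37.5 rad/s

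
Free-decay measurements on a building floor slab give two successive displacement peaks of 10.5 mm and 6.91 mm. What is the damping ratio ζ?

Logarithmic decrement δ = (1/n)·ln(x₀/x_n) = (1/1)·ln(10.5/6.91) = (1/1)·ln(1.520) = 0.4184.
ζ = δ/√(4π² + δ²) = 0.4184/√(39.48 + 0.175) = 0.4184/6.297 = 0.06644.

0.0664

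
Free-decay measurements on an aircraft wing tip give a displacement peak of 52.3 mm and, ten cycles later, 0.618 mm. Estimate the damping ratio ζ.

0.0705

Logarithmic decrement δ = (1/n)·ln(x₀/x_n) = (1/10)·ln(52.3/0.618) = (1/10)·ln(84.63) = 0.4438.
ζ = δ/√(4π² + δ²) = 0.4438/√(39.48 + 0.197) = 0.4438/6.299 = 0.07046.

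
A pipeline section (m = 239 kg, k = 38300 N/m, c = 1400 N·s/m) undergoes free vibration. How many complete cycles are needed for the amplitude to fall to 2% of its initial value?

ζ = c/(2√(km)) = 1400/(2√(38300 × 239)) = 1400/6051 = 0.2314.
Logarithmic decrement δ = 2πζ/√(1 − ζ²) = 2π × 0.2314/√(1 − 0.0535) = 1.494.
x_n/x₀ = e^(−nδ) ≤ 0.02; take ln: n ≥ ln(1/0.02)/δ = 3.912/1.494 = 2.618.
So 3 complete cycles are required.

3 cycles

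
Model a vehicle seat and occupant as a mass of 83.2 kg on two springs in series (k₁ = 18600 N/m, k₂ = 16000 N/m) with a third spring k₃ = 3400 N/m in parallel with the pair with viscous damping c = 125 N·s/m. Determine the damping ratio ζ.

0.0625

Series pair: k_s = k₁k₂/(k₁+k₂) = (18600)(16000)/(18600 + 16000) = 8601 N/m. In parallel with k₃: k_eq = 8601 + 3400 = 12000 N/m.
ω_n = √(k_eq/m) = √(12000/83.2) = 12.01 rad/s.
Critical damping c_c = 2√(k_eq·m) = 2√(12000 × 83.2) = 1998 N·s/m, so ζ = c/c_c = 125/1998 = 0.06255.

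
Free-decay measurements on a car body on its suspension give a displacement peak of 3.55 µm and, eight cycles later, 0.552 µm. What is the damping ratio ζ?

Logarithmic decrement δ = (1/n)·ln(x₀/x_n) = (1/8)·ln(3.55/0.552) = (1/8)·ln(6.431) = 0.2326.
ζ = δ/√(4π² + δ²) = 0.2326/√(39.48 + 0.0541) = 0.2326/6.287 = 0.03700.

0.0370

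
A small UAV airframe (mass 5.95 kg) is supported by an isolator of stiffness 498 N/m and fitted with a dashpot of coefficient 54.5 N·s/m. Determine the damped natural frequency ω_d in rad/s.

7.92 rad/s

ω_n = √(k/m) = √(498.0/5.95) = 9.149 rad/s.
Critical damping c_c = 2√(k·m) = 2√(498.0 × 5.95) = 108.9 N·s/m, so ζ = c/c_c = 54.5/108.9 = 0.5006.
ω_d = ω_n√(1 − ζ²) = 9.149 × √(1 − 0.251) = 7.920 rad/s.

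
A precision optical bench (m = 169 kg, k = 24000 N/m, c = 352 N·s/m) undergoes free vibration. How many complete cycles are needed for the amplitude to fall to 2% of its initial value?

8 cycles

ζ = c/(2√(km)) = 352/(2√(24000 × 169)) = 352/4028 = 0.08739.
Logarithmic decrement δ = 2πζ/√(1 − ζ²) = 2π × 0.08739/√(1 − 0.00764) = 0.5512.
x_n/x₀ = e^(−nδ) ≤ 0.02; take ln: n ≥ ln(1/0.02)/δ = 3.912/0.5512 = 7.097.
So 8 complete cycles are required.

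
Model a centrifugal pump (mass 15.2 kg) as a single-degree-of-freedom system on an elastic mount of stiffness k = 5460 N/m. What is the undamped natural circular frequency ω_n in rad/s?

19.0 rad/s

ω_n = √(k/m) = √(5460/15.2) = √359.2 = 18.95 rad/s.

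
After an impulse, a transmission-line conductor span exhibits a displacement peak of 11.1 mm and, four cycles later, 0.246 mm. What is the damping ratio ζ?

0.150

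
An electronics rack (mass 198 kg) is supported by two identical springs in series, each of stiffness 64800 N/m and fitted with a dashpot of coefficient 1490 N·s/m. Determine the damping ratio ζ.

Series springs: 1/k_eq = 2/64800, so k_eq = 64800/2 = 32400 N/m.
ω_n = √(k_eq/m) = √(32400/198) = 12.79 rad/s.
Critical damping c_c = 2√(k_eq·m) = 2√(32400 × 198) = 5066 N·s/m, so ζ = c/c_c = 1490/5066 = 0.2941.

0.294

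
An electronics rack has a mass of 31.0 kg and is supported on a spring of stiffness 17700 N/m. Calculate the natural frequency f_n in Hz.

ω_n = √(k/m) = √(17700/31.0) = √571.0 = 23.89 rad/s.
f_n = ω_n/(2π) = 23.89/6.283 = 3.803 Hz.

3.80 Hz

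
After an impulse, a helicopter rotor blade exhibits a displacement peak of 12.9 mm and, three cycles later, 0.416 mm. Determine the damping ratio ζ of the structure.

0.179

Logarithmic decrement δ = (1/n)·ln(x₀/x_n) = (1/3)·ln(12.9/0.416) = (1/3)·ln(31.01) = 1.145.
ζ = δ/√(4π² + δ²) = 1.145/√(39.48 + 1.31) = 1.145/6.387 = 0.1792.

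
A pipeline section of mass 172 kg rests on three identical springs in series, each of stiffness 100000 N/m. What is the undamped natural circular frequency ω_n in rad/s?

Series springs: 1/k_eq = 3/100000, so k_eq = 100000/3 = 33330 N/m.
ω_n = √(k_eq/m) = √(33330/172) = √193.8 = 13.92 rad/s.

13.9 rad/s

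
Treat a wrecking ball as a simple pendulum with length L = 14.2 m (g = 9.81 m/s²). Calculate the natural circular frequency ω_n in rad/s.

For a simple pendulum ω_n = √(g/L) = √(9.81/14.2) = √0.6908 = 0.8312 rad/s.

0.831 rad/s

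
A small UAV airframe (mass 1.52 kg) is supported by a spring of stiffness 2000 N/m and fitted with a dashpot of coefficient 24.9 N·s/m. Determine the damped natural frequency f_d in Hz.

ω_n = √(k/m) = √(2000/1.52) = 36.27 rad/s.
Critical damping c_c = 2√(k·m) = 2√(2000 × 1.52) = 110.3 N·s/m, so ζ = c/c_c = 24.9/110.3 = 0.2258.
ω_d = ω_n√(1 − ζ²) = 36.27 × √(1 − 0.0510) = 35.34 rad/s.
f_d = ω_d/(2π) = 5.624 Hz.

5.62 Hz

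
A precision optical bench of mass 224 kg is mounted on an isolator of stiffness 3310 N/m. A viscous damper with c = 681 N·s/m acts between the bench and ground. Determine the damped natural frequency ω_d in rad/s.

3.53 rad/s

ω_n = √(k/m) = √(3310/224) = 3.844 rad/s.
Critical damping c_c = 2√(k·m) = 2√(3310 × 224) = 1722 N·s/m, so ζ = c/c_c = 681/1722 = 0.3954.
ω_d = ω_n√(1 − ζ²) = 3.844 × √(1 − 0.156) = 3.531 rad/s.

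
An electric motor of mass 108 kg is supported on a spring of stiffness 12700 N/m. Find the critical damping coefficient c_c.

2340 N·s/m

c_c = 2√(k·m) = 2√(12700 × 108) = 2 × 1171 = 2342 N·s/m.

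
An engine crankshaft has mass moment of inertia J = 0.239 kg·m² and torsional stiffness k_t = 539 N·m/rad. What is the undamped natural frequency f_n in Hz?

7.56 Hz

ω_n = √(k_t/J) = √(539/0.239) = √2255 = 47.49 rad/s.
f_n = ω_n/(2π) = 47.49/6.283 = 7.558 Hz.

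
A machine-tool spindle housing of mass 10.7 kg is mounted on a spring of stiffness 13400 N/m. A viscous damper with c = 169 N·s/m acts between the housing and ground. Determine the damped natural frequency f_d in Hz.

5.49 Hz

ω_n = √(k/m) = √(13400/10.7) = 35.39 rad/s.
Critical damping c_c = 2√(k·m) = 2√(13400 × 10.7) = 757.3 N·s/m, so ζ = c/c_c = 169/757.3 = 0.2232.
ω_d = ω_n√(1 − ζ²) = 35.39 × √(1 − 0.0498) = 34.50 rad/s.
f_d = ω_d/(2π) = 5.490 Hz.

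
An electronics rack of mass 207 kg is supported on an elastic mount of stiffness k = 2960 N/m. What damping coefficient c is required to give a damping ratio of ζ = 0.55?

c_c = 2√(k·m) = 2√(2960 × 207) = 1566 N·s/m.
c = ζ·c_c = 0.55 × 1566 = 861.0 N·s/m.

861 N·s/m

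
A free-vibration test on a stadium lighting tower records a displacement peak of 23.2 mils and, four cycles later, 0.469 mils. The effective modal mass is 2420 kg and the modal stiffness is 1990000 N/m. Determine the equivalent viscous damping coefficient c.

Logarithmic decrement δ = (1/n)·ln(x₀/x_n) = (1/4)·ln(23.2/0.469) = (1/4)·ln(49.47) = 0.9753.
ζ = δ/√(4π² + δ²) = 0.9753/√(39.48 + 0.951) = 0.9753/6.358 = 0.1534.
c = ζ · 2√(km) = 0.1534 × 2√(1990000 × 2420) = 0.1534 × 138800 = 21290 N·s/m.

21300 N·s/m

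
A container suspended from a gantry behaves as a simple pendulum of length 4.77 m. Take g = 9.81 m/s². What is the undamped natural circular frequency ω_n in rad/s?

For a simple pendulum ω_n = √(g/L) = √(9.81/4.77) = √2.057 = 1.434 rad/s.

1.43 rad/s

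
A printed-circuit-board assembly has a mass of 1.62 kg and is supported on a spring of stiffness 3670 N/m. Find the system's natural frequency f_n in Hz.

7.58 Hz

ω_n = √(k/m) = √(3670/1.62) = √2265 = 47.60 rad/s.
f_n = ω_n/(2π) = 47.60/6.283 = 7.575 Hz.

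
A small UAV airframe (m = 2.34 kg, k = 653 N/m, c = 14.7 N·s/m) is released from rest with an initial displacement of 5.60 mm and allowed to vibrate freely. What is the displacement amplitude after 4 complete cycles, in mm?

ζ = c/(2√(km)) = 14.7/(2√(653 × 2.34)) = 14.7/78.18 = 0.1880.
Logarithmic decrement δ = 2πζ/√(1 − ζ²) = 2π × 0.1880/√(1 − 0.0354) = 1.203.
After n cycles, x_n/x₀ = e^(−nδ), so x_4 = 5.60 × e^(−4 × 1.203) = 5.60 × 0.008136 = 0.04556 mm.

0.0456 mm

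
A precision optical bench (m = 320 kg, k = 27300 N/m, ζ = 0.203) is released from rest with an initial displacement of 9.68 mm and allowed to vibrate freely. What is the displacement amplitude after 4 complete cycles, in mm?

Logarithmic decrement δ = 2πζ/√(1 − ζ²) = 2π × 0.2030/√(1 − 0.0412) = 1.303.
After n cycles, x_n/x₀ = e^(−nδ), so x_4 = 9.68 × e^(−4 × 1.303) = 9.68 × 0.005459 = 0.05285 mm.

0.0528 mm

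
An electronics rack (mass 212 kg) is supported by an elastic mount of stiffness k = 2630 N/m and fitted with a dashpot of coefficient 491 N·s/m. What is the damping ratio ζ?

0.329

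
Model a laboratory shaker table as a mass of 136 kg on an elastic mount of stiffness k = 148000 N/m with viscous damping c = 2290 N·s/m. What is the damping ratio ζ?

ω_n = √(k/m) = √(148000/136) = 32.99 rad/s.
Critical damping c_c = 2√(k·m) = 2√(148000 × 136) = 8973 N·s/m, so ζ = c/c_c = 2290/8973 = 0.2552.

0.255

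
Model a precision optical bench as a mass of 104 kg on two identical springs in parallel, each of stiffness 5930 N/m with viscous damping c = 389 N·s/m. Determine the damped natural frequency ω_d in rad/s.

10.5 rad/s

Parallel springs add: k_eq = 2 × 5930 = 11860 N/m.
ω_n = √(k_eq/m) = √(11860/104) = 10.68 rad/s.
Critical damping c_c = 2√(k_eq·m) = 2√(11860 × 104) = 2221 N·s/m, so ζ = c/c_c = 389/2221 = 0.1751.
ω_d = ω_n√(1 − ζ²) = 10.68 × √(1 − 0.0307) = 10.51 rad/s.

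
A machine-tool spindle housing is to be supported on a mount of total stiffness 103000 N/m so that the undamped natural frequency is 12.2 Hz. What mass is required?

17.5 kg

ω_n = 2πf_n = 2π × 12.2 = 76.65 rad/s.
m = k/ω_n² = 103000/76.65² = 103000/5876 = 17.53 kg.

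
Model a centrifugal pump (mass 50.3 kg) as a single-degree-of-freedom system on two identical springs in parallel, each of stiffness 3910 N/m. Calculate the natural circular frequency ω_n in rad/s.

12.5 rad/s

Parallel springs add: k_eq = 2 × 3910 = 7820 N/m.
ω_n = √(k_eq/m) = √(7820/50.3) = √155.5 = 12.47 rad/s.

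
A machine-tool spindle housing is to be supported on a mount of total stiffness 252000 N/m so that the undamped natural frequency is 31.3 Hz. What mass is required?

6.52 kg

ω_n = 2πf_n = 2π × 31.3 = 196.7 rad/s.
m = k/ω_n² = 252000/196.7² = 252000/38680 = 6.516 kg.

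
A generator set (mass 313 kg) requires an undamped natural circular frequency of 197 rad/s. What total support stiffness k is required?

k = m·ω_n² = 313 × 197.0² = 313 × 38810 = 12150000 N/m.

12100000 N/m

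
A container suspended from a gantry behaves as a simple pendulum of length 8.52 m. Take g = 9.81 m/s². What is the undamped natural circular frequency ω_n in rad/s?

1.07 rad/s

For a simple pendulum ω_n = √(g/L) = √(9.81/8.52) = √1.151 = 1.073 rad/s.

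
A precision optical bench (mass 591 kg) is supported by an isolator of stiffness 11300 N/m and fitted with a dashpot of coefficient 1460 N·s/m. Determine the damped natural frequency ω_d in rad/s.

ω_n = √(k/m) = √(11300/591) = 4.373 rad/s.
Critical damping c_c = 2√(k·m) = 2√(11300 × 591) = 5168 N·s/m, so ζ = c/c_c = 1460/5168 = 0.2825.
ω_d = ω_n√(1 − ζ²) = 4.373 × √(1 − 0.0798) = 4.195 rad/s.

4.19 rad/s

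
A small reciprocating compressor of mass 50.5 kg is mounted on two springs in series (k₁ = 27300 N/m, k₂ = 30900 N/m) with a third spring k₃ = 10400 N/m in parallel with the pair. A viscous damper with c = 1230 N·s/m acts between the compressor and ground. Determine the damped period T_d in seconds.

0.338 s

Series pair: k_s = k₁k₂/(k₁+k₂) = (27300)(30900)/(27300 + 30900) = 14490 N/m. In parallel with k₃: k_eq = 14490 + 10400 = 24890 N/m.
ω_n = √(k_eq/m) = √(24890/50.5) = 22.20 rad/s.
Critical damping c_c = 2√(k_eq·m) = 2√(24890 × 50.5) = 2242 N·s/m, so ζ = c/c_c = 1230/2242 = 0.5485.
ω_d = ω_n√(1 − ζ²) = 22.20 × √(1 − 0.301) = 18.56 rad/s.
T_d = 2π/ω_d = 0.3384 s.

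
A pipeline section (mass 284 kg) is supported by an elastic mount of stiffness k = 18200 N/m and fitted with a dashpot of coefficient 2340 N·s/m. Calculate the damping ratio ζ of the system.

ω_n = √(k/m) = √(18200/284) = 8.005 rad/s.
Critical damping c_c = 2√(k·m) = 2√(18200 × 284) = 4547 N·s/m, so ζ = c/c_c = 2340/4547 = 0.5146.

0.515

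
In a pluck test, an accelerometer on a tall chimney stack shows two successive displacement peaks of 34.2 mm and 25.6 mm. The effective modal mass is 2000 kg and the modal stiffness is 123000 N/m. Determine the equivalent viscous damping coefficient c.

Logarithmic decrement δ = (1/n)·ln(x₀/x_n) = (1/1)·ln(34.2/25.6) = (1/1)·ln(1.336) = 0.2896.
ζ = δ/√(4π² + δ²) = 0.2896/√(39.48 + 0.0839) = 0.2896/6.290 = 0.04605.
c = ζ · 2√(km) = 0.04605 × 2√(123000 × 2000) = 0.04605 × 31370 = 1444 N·s/m.

1440 N·s/m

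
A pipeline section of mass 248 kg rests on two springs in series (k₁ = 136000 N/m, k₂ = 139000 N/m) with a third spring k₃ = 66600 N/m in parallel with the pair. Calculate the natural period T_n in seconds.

Series pair: k_s = k₁k₂/(k₁+k₂) = (136000)(139000)/(136000 + 139000) = 68740 N/m. In parallel with k₃: k_eq = 68740 + 66600 = 135300 N/m.
ω_n = √(k_eq/m) = √(135300/248) = √545.7 = 23.36 rad/s.
T_n = 2π/ω_n = 6.283/23.36 = 0.2690 s.

0.269 s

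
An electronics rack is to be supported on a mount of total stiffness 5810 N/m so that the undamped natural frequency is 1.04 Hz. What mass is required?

136 kg

ω_n = 2πf_n = 2π × 1.04 = 6.535 rad/s.
m = k/ω_n² = 5810/6.535² = 5810/42.70 = 136.1 kg.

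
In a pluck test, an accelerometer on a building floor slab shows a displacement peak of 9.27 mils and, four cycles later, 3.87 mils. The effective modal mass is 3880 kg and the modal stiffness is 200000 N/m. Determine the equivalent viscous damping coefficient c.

Logarithmic decrement δ = (1/n)·ln(x₀/x_n) = (1/4)·ln(9.27/3.87) = (1/4)·ln(2.395) = 0.2184.
ζ = δ/√(4π² + δ²) = 0.2184/√(39.48 + 0.0477) = 0.2184/6.287 = 0.03474.
c = ζ · 2√(km) = 0.03474 × 2√(200000 × 3880) = 0.03474 × 55710 = 1935 N·s/m.

1940 N·s/m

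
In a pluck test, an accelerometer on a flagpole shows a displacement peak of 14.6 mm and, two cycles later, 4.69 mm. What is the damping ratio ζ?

0.0900

Logarithmic decrement δ = (1/n)·ln(x₀/x_n) = (1/2)·ln(14.6/4.69) = (1/2)·ln(3.113) = 0.5678.
ζ = δ/√(4π² + δ²) = 0.5678/√(39.48 + 0.322) = 0.5678/6.309 = 0.09000.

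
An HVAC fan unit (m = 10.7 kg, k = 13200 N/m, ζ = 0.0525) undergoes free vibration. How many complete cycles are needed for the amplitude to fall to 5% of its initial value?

10 cycles

Logarithmic decrement δ = 2πζ/√(1 − ζ²) = 2π × 0.05250/√(1 − 0.00276) = 0.3303.
x_n/x₀ = e^(−nδ) ≤ 0.05; take ln: n ≥ ln(1/0.05)/δ = 2.996/0.3303 = 9.069.
So 10 complete cycles are required.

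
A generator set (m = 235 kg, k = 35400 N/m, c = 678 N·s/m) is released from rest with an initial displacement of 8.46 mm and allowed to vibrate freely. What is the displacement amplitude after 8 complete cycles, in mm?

ζ = c/(2√(km)) = 678/(2√(35400 × 235)) = 678/5769 = 0.1175.
Logarithmic decrement δ = 2πζ/√(1 − ζ²) = 2π × 0.1175/√(1 − 0.0138) = 0.7436.
After n cycles, x_n/x₀ = e^(−nδ), so x_8 = 8.46 × e^(−8 × 0.7436) = 8.46 × 0.002608 = 0.02206 mm.

0.0221 mm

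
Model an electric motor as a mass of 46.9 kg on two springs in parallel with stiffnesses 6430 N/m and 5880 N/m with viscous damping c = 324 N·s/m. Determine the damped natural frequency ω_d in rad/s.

15.8 rad/s

Parallel springs add: k_eq = 6430 + 5880 = 12310 N/m.
ω_n = √(k_eq/m) = √(12310/46.9) = 16.20 rad/s.
Critical damping c_c = 2√(k_eq·m) = 2√(12310 × 46.9) = 1520 N·s/m, so ζ = c/c_c = 324/1520 = 0.2132.
ω_d = ω_n√(1 − ζ²) = 16.20 × √(1 − 0.0455) = 15.83 rad/s.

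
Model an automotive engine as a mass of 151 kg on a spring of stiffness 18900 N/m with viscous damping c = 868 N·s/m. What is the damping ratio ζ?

ω_n = √(k/m) = √(18900/151) = 11.19 rad/s.
Critical damping c_c = 2√(k·m) = 2√(18900 × 151) = 3379 N·s/m, so ζ = c/c_c = 868/3379 = 0.2569.

0.257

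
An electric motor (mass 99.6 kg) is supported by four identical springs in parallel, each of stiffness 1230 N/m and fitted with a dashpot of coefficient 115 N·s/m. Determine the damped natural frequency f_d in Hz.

1.11 Hz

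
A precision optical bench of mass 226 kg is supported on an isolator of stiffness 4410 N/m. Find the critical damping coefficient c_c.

c_c = 2√(k·m) = 2√(4410 × 226) = 2 × 998.3 = 1997 N·s/m.

2000 N·s/m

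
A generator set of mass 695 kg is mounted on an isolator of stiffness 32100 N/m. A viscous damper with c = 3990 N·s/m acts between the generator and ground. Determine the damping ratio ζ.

0.422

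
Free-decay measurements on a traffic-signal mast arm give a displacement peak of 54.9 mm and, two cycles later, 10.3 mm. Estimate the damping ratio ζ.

Logarithmic decrement δ = (1/n)·ln(x₀/x_n) = (1/2)·ln(54.9/10.3) = (1/2)·ln(5.330) = 0.8367.
ζ = δ/√(4π² + δ²) = 0.8367/√(39.48 + 0.700) = 0.8367/6.339 = 0.1320.

0.132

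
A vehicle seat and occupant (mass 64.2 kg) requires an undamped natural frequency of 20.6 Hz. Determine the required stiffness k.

1080000 N/m

ω_n = 2πf_n = 2π × 20.6 = 129.4 rad/s.
k = m·ω_n² = 64.2 × 129.4² = 64.2 × 16750 = 1076000 N/m.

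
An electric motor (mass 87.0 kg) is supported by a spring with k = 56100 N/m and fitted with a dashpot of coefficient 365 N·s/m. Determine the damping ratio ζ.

0.0826

ω_n = √(k/m) = √(56100/87.0) = 25.39 rad/s.
Critical damping c_c = 2√(k·m) = 2√(56100 × 87.0) = 4418 N·s/m, so ζ = c/c_c = 365/4418 = 0.08261.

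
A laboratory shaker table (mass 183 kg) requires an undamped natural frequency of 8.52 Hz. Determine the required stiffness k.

524000 N/m

ω_n = 2πf_n = 2π × 8.52 = 53.53 rad/s.
k = m·ω_n² = 183 × 53.53² = 183 × 2866 = 524400 N/m.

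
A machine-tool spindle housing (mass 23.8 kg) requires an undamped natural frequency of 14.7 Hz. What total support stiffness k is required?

ω_n = 2πf_n = 2π × 14.7 = 92.36 rad/s.
k = m·ω_n² = 23.8 × 92.36² = 23.8 × 8531 = 203000 N/m.

203000 N/m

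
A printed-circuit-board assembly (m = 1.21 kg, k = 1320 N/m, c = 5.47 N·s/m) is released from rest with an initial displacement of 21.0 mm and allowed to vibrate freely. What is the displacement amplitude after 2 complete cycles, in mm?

8.87 mm

ζ = c/(2√(km)) = 5.47/(2√(1320 × 1.21)) = 5.47/79.93 = 0.06843.
Logarithmic decrement δ = 2πζ/√(1 − ζ²) = 2π × 0.06843/√(1 − 0.00468) = 0.4310.
After n cycles, x_n/x₀ = e^(−nδ), so x_2 = 21.0 × e^(−2 × 0.4310) = 21.0 × 0.4223 = 8.869 mm.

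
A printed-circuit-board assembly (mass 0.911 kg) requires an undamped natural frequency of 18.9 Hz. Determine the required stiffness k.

ω_n = 2πf_n = 2π × 18.9 = 118.8 rad/s.
k = m·ω_n² = 0.911 × 118.8² = 0.911 × 14100 = 12850 N/m.

12800 N/m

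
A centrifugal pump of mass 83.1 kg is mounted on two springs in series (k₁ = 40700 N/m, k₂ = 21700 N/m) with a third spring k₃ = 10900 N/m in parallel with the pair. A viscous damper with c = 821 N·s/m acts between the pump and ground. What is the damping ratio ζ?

Series pair: k_s = k₁k₂/(k₁+k₂) = (40700)(21700)/(40700 + 21700) = 14150 N/m. In parallel with k₃: k_eq = 14150 + 10900 = 25050 N/m.
ω_n = √(k_eq/m) = √(25050/83.1) = 17.36 rad/s.
Critical damping c_c = 2√(k_eq·m) = 2√(25050 × 83.1) = 2886 N·s/m, so ζ = c/c_c = 821/2886 = 0.2845.

0.284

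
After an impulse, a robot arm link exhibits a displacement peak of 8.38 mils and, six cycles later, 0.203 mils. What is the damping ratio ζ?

0.0982

Logarithmic decrement δ = (1/n)·ln(x₀/x_n) = (1/6)·ln(8.38/0.203) = (1/6)·ln(41.28) = 0.6201.
ζ = δ/√(4π² + δ²) = 0.6201/√(39.48 + 0.384) = 0.6201/6.314 = 0.09821.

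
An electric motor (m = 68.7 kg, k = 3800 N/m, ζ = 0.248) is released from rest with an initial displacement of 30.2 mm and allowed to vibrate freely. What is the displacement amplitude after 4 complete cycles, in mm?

0.0485 mm

Logarithmic decrement δ = 2πζ/√(1 − ζ²) = 2π × 0.2480/√(1 − 0.0615) = 1.608.
After n cycles, x_n/x₀ = e^(−nδ), so x_4 = 30.2 × e^(−4 × 1.608) = 30.2 × 0.001606 = 0.04851 mm.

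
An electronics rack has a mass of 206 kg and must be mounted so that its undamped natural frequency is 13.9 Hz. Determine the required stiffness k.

1570000 N/m

ω_n = 2πf_n = 2π × 13.9 = 87.34 rad/s.
k = m·ω_n² = 206 × 87.34² = 206 × 7628 = 1571000 N/m.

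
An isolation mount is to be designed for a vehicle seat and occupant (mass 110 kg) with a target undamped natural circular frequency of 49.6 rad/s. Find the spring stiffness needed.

k = m·ω_n² = 110 × 49.60² = 110 × 2460 = 270600 N/m.

271000 N/m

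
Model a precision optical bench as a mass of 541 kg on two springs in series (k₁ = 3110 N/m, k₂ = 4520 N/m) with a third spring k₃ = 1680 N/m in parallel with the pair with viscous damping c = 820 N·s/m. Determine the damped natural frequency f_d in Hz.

0.388 Hz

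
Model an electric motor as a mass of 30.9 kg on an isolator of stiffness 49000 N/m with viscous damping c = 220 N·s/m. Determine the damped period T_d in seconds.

0.158 s

ω_n = √(k/m) = √(49000/30.9) = 39.82 rad/s.
Critical damping c_c = 2√(k·m) = 2√(49000 × 30.9) = 2461 N·s/m, so ζ = c/c_c = 220/2461 = 0.08940.
ω_d = ω_n√(1 − ζ²) = 39.82 × √(1 − 0.00799) = 39.66 rad/s.
T_d = 2π/ω_d = 0.1584 s.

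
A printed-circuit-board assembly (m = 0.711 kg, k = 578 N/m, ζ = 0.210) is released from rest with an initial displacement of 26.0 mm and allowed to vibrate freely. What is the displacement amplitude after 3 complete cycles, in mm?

0.454 mm

Logarithmic decrement δ = 2πζ/√(1 − ζ²) = 2π × 0.2100/√(1 − 0.0441) = 1.350.
After n cycles, x_n/x₀ = e^(−nδ), so x_3 = 26.0 × e^(−3 × 1.350) = 26.0 × 0.01745 = 0.4536 mm.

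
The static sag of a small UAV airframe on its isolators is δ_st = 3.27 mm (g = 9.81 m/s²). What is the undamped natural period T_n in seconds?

ω_n = √(g/δ_st) = √(9.81/0.00327) = √3000 = 54.77 rad/s.
T_n = 2π/ω_n = 6.283/54.77 = 0.1147 s.

0.115 s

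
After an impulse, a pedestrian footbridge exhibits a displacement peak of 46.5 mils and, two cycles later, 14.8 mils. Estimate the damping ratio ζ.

0.0907

Logarithmic decrement δ = (1/n)·ln(x₀/x_n) = (1/2)·ln(46.5/14.8) = (1/2)·ln(3.142) = 0.5724.
ζ = δ/√(4π² + δ²) = 0.5724/√(39.48 + 0.328) = 0.5724/6.309 = 0.09073.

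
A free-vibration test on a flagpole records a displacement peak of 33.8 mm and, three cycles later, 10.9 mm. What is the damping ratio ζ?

Logarithmic decrement δ = (1/n)·ln(x₀/x_n) = (1/3)·ln(33.8/10.9) = (1/3)·ln(3.101) = 0.3772.
ζ = δ/√(4π² + δ²) = 0.3772/√(39.48 + 0.142) = 0.3772/6.294 = 0.05993.

0.0599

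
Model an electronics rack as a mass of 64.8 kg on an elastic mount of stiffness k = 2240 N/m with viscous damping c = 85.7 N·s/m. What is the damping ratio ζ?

ω_n = √(k/m) = √(2240/64.8) = 5.879 rad/s.
Critical damping c_c = 2√(k·m) = 2√(2240 × 64.8) = 762.0 N·s/m, so ζ = c/c_c = 85.7/762.0 = 0.1125.

0.112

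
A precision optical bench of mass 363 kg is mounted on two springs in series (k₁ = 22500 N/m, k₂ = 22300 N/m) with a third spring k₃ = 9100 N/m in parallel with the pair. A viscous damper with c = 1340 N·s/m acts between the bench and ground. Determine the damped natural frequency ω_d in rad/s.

7.25 rad/s

Series pair: k_s = k₁k₂/(k₁+k₂) = (22500)(22300)/(22500 + 22300) = 11200 N/m. In parallel with k₃: k_eq = 11200 + 9100 = 20300 N/m.
ω_n = √(k_eq/m) = √(20300/363) = 7.478 rad/s.
Critical damping c_c = 2√(k_eq·m) = 2√(20300 × 363) = 5429 N·s/m, so ζ = c/c_c = 1340/5429 = 0.2468.
ω_d = ω_n√(1 − ζ²) = 7.478 × √(1 − 0.0609) = 7.247 rad/s.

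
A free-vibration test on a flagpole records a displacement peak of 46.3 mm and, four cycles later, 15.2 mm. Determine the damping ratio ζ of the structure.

0.0443

Logarithmic decrement δ = (1/n)·ln(x₀/x_n) = (1/4)·ln(46.3/15.2) = (1/4)·ln(3.046) = 0.2785.
ζ = δ/√(4π² + δ²) = 0.2785/√(39.48 + 0.0775) = 0.2785/6.289 = 0.04428.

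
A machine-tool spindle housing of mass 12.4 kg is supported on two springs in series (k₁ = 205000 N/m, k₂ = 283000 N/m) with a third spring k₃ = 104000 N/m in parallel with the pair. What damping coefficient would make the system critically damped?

3320 N·s/m

Series pair: k_s = k₁k₂/(k₁+k₂) = (205000)(283000)/(205000 + 283000) = 118900 N/m. In parallel with k₃: k_eq = 118900 + 104000 = 222900 N/m.
c_c = 2√(k_eq·m) = 2√(222900 × 12.4) = 2 × 1662 = 3325 N·s/m.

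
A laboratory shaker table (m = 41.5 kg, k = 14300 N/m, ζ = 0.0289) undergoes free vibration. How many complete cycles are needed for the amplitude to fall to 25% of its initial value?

8 cycles

Logarithmic decrement δ = 2πζ/√(1 − ζ²) = 2π × 0.02890/√(1 − 0.000835) = 0.1817.
x_n/x₀ = e^(−nδ) ≤ 0.25; take ln: n ≥ ln(1/0.25)/δ = 1.386/0.1817 = 7.631.
So 8 complete cycles are required.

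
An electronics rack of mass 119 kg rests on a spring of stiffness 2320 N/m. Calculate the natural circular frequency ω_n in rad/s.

4.42 rad/s

ω_n = √(k/m) = √(2320/119) = √19.50 = 4.415 rad/s.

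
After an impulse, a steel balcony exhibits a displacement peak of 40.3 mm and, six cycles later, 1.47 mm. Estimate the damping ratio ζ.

Logarithmic decrement δ = (1/n)·ln(x₀/x_n) = (1/6)·ln(40.3/1.47) = (1/6)·ln(27.41) = 0.5518.
ζ = δ/√(4π² + δ²) = 0.5518/√(39.48 + 0.305) = 0.5518/6.307 = 0.08749.

0.0875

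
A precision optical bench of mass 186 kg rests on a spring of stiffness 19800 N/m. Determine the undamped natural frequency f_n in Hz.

1.64 Hz

ω_n = √(k/m) = √(19800/186) = √106.5 = 10.32 rad/s.
f_n = ω_n/(2π) = 10.32/6.283 = 1.642 Hz.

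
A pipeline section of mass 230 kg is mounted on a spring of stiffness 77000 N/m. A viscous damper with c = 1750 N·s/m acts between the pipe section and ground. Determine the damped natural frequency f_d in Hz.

2.85 Hz

ω_n = √(k/m) = √(77000/230) = 18.30 rad/s.
Critical damping c_c = 2√(k·m) = 2√(77000 × 230) = 8417 N·s/m, so ζ = c/c_c = 1750/8417 = 0.2079.
ω_d = ω_n√(1 − ζ²) = 18.30 × √(1 − 0.0432) = 17.90 rad/s.
f_d = ω_d/(2π) = 2.848 Hz.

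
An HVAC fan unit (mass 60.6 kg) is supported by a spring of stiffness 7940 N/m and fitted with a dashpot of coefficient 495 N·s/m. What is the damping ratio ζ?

0.357

ω_n = √(k/m) = √(7940/60.6) = 11.45 rad/s.
Critical damping c_c = 2√(k·m) = 2√(7940 × 60.6) = 1387 N·s/m, so ζ = c/c_c = 495/1387 = 0.3568.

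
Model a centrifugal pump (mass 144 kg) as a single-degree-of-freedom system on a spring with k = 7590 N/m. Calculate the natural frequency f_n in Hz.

1.16 Hz

ω_n = √(k/m) = √(7590/144) = √52.71 = 7.260 rad/s.
f_n = ω_n/(2π) = 7.260/6.283 = 1.155 Hz.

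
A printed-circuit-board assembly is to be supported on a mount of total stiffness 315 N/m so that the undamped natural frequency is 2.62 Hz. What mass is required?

1.16 kg

ω_n = 2πf_n = 2π × 2.62 = 16.46 rad/s.
m = k/ω_n² = 315/16.46² = 315/271.0 = 1.162 kg.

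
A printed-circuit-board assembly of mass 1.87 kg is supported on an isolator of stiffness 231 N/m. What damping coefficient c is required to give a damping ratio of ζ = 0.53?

22.0 N·s/m

c_c = 2√(k·m) = 2√(231.0 × 1.87) = 41.57 N·s/m.
c = ζ·c_c = 0.53 × 41.57 = 22.03 N·s/m.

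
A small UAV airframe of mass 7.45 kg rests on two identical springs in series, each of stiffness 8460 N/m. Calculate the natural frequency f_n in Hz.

3.79 Hz

Series springs: 1/k_eq = 2/8460, so k_eq = 8460/2 = 4230 N/m.
ω_n = √(k_eq/m) = √(4230/7.45) = √567.8 = 23.83 rad/s.
f_n = ω_n/(2π) = 23.83/6.283 = 3.792 Hz.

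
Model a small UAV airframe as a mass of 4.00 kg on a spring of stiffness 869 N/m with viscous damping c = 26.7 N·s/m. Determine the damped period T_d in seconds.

ω_n = √(k/m) = √(869.0/4.00) = 14.74 rad/s.
Critical damping c_c = 2√(k·m) = 2√(869.0 × 4.00) = 117.9 N·s/m, so ζ = c/c_c = 26.7/117.9 = 0.2264.
ω_d = ω_n√(1 − ζ²) = 14.74 × √(1 − 0.0513) = 14.36 rad/s.
T_d = 2π/ω_d = 0.4377 s.

0.438 s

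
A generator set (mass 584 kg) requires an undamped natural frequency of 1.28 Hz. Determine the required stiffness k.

37800 N/m

ω_n = 2πf_n = 2π × 1.28 = 8.042 rad/s.
k = m·ω_n² = 584 × 8.042² = 584 × 64.68 = 37770 N/m.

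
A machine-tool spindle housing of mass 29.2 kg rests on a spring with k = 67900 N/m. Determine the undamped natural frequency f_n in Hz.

ω_n = √(k/m) = √(67900/29.2) = √2325 = 48.22 rad/s.
f_n = ω_n/(2π) = 48.22/6.283 = 7.675 Hz.

7.67 Hz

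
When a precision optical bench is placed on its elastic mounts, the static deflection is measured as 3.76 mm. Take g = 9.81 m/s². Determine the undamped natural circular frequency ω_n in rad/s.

ω_n = √(g/δ_st) = √(9.81/0.00376) = √2609 = 51.08 rad/s.

51.1 rad/s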